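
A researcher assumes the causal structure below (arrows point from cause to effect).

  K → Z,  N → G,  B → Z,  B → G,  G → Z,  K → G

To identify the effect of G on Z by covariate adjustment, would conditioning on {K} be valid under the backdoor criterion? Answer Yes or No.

Backdoor paths from G to Z (paths whose first edge points into G):
  P1: G <- B -> Z
  P2: G <- K -> Z
Condition 1 (no descendant of G in the set): holds — descendants of G are {Z}; none are in {K}.
Condition 2 (every backdoor path blocked by {K}):
  P1: open — no interior node is in the conditioning set.
  P2: blocked at fork node K ∈ conditioning set.
{K} does not satisfy the backdoor criterion.

No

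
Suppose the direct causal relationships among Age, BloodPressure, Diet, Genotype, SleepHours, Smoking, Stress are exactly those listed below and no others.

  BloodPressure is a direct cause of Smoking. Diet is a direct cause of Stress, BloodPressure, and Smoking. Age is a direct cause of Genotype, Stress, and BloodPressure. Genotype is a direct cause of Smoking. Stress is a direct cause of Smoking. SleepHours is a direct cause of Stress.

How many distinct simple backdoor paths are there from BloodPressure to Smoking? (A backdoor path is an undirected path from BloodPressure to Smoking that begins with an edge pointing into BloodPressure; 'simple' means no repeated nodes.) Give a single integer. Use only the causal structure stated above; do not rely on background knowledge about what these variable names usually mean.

A backdoor path from BloodPressure to Smoking is any simple undirected path whose first edge points into BloodPressure (i.e. leaves BloodPressure via a parent).
Parents of BloodPressure: {Age, Diet}.
Enumerating:
  P1: BloodPressure <- Age -> Genotype -> Smoking
  P2: BloodPressure <- Age -> Stress <- Diet -> Smoking
  P3: BloodPressure <- Age -> Stress -> Smoking
  P4: BloodPressure <- Diet -> Stress <- Age -> Genotype -> Smoking
  P5: BloodPressure <- Diet -> Stress -> Smoking
  P6: BloodPressure <- Diet -> Smoking
That exhausts the simple backdoor paths. Count: 6.

6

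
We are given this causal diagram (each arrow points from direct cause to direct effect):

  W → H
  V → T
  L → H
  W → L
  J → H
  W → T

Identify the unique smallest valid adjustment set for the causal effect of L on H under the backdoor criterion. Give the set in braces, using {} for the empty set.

{W}

Variables eligible for adjustment (non-descendants of L, excluding L and H): {J, T, V, W}.
Backdoor paths from L to H:
  P1: L <- W -> H
The empty set is not sufficient: P1 (L <- W -> H) has no collider blocking it and no conditioned non-collider, so it is open.
Try {W}:
  P1: blocked at fork node W ∈ conditioning set.
{W} contains no descendant of L and blocks every backdoor path.
No other singleton works — e.g. {V} leaves P1 open — so {W} is the unique smallest valid adjustment set.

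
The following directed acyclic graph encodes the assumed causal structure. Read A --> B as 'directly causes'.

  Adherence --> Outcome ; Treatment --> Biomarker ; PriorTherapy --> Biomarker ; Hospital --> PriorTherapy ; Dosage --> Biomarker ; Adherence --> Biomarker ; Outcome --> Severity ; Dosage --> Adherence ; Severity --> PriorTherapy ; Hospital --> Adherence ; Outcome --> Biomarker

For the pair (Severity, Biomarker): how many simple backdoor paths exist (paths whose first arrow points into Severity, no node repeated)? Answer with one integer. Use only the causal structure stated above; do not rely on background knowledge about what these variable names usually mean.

4

A backdoor path from Severity to Biomarker is any simple undirected path whose first edge points into Severity (i.e. leaves Severity via a parent).
Parents of Severity: {Outcome}.
Enumerating:
  P1: Severity <- Outcome <- Adherence <- Dosage -> Biomarker
  P2: Severity <- Outcome <- Adherence <- Hospital -> PriorTherapy -> Biomarker
  P3: Severity <- Outcome <- Adherence -> Biomarker
  P4: Severity <- Outcome -> Biomarker
That exhausts the simple backdoor paths. Count: 4.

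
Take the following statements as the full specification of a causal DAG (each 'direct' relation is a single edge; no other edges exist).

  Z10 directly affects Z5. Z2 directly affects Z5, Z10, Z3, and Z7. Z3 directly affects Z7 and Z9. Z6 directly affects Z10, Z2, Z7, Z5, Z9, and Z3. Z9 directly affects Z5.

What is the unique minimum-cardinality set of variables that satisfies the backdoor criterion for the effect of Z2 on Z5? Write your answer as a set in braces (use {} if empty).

{Z6}

Variables eligible for adjustment (non-descendants of Z2, excluding Z2 and Z5): {Z6}.
Backdoor paths from Z2 to Z5:
  P1: Z2 <- Z6 -> Z3 -> Z9 -> Z5
  P2: Z2 <- Z6 -> Z7 <- Z3 -> Z9 -> Z5
  P3: Z2 <- Z6 -> Z10 -> Z5
  P4: Z2 <- Z6 -> Z9 -> Z5
  P5: Z2 <- Z6 -> Z5
The empty set is not sufficient: P1 (Z2 <- Z6 -> Z3 -> Z9 -> Z5) has no collider blocking it and no conditioned non-collider, so it is open.
Try {Z6}:
  P1: blocked at fork node Z6 ∈ conditioning set.
  P2: blocked at fork node Z6 ∈ conditioning set.
  P3: blocked at fork node Z6 ∈ conditioning set.
  P4: blocked at fork node Z6 ∈ conditioning set.
  P5: blocked at fork node Z6 ∈ conditioning set.
{Z6} contains no descendant of Z2 and blocks every backdoor path.
{Z6} is the unique smallest valid adjustment set.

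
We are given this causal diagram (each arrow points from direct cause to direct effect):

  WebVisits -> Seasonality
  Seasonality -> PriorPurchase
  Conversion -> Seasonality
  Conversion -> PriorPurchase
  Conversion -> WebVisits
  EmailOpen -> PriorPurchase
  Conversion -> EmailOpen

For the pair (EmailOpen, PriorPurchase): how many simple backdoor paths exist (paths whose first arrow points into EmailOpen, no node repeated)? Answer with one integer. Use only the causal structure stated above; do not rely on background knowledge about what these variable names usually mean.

3

A backdoor path from EmailOpen to PriorPurchase is any simple undirected path whose first edge points into EmailOpen (i.e. leaves EmailOpen via a parent).
Parents of EmailOpen: {Conversion}.
Enumerating:
  P1: EmailOpen <- Conversion -> WebVisits -> Seasonality -> PriorPurchase
  P2: EmailOpen <- Conversion -> Seasonality -> PriorPurchase
  P3: EmailOpen <- Conversion -> PriorPurchase
That exhausts the simple backdoor paths. Count: 3.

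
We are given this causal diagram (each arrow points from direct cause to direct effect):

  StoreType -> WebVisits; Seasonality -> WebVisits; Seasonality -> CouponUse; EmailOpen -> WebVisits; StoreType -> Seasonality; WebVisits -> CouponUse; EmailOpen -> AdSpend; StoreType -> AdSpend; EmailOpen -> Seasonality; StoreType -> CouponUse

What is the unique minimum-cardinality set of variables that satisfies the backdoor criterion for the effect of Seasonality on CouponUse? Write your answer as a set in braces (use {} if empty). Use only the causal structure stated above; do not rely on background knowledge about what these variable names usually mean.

{EmailOpen, StoreType}

Variables eligible for adjustment (non-descendants of Seasonality, excluding Seasonality and CouponUse): {AdSpend, EmailOpen, StoreType}.
Backdoor paths from Seasonality to CouponUse:
  P1: Seasonality <- EmailOpen -> WebVisits <- StoreType -> CouponUse
  P2: Seasonality <- EmailOpen -> WebVisits -> CouponUse
  P3: Seasonality <- EmailOpen -> AdSpend <- StoreType -> WebVisits -> CouponUse
  P4: Seasonality <- EmailOpen -> AdSpend <- StoreType -> CouponUse
  P5: Seasonality <- StoreType -> WebVisits -> CouponUse
  P6: Seasonality <- StoreType -> CouponUse
  P7: Seasonality <- StoreType -> AdSpend <- EmailOpen -> WebVisits -> CouponUse
The empty set is not sufficient: P2 (Seasonality <- EmailOpen -> WebVisits -> CouponUse) has no collider blocking it and no conditioned non-collider, so it is open.
Try {EmailOpen, StoreType}:
  P1: blocked at fork node EmailOpen ∈ conditioning set.
  P2: blocked at fork node EmailOpen ∈ conditioning set.
  P3: blocked at fork node EmailOpen ∈ conditioning set.
  P4: blocked at fork node EmailOpen ∈ conditioning set.
  P5: blocked at fork node StoreType ∈ conditioning set.
  P6: blocked at fork node StoreType ∈ conditioning set.
  P7: blocked at fork node StoreType ∈ conditioning set.
{EmailOpen, StoreType} contains no descendant of Seasonality and blocks every backdoor path.
Every element of {EmailOpen, StoreType} is needed (dropping EmailOpen leaves P2 open; dropping StoreType leaves P5 open), so no proper subset is valid.
Among all size-2 subsets of the eligible variables, only {EmailOpen, StoreType} blocks every backdoor path, so it is the unique smallest valid adjustment set.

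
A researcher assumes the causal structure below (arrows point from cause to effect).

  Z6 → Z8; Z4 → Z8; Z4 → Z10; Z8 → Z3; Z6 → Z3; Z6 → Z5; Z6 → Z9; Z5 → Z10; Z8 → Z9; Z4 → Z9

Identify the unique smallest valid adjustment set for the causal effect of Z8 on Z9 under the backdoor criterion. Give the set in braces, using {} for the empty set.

Variables eligible for adjustment (non-descendants of Z8, excluding Z8 and Z9): {Z10, Z4, Z5, Z6}.
Backdoor paths from Z8 to Z9:
  P1: Z8 <- Z6 -> Z5 -> Z10 <- Z4 -> Z9
  P2: Z8 <- Z6 -> Z9
  P3: Z8 <- Z4 -> Z10 <- Z5 <- Z6 -> Z9
  P4: Z8 <- Z4 -> Z9
The empty set is not sufficient: P2 (Z8 <- Z6 -> Z9) has no collider blocking it and no conditioned non-collider, so it is open.
Try {Z4, Z6}:
  P1: blocked at fork node Z6 ∈ conditioning set.
  P2: blocked at fork node Z6 ∈ conditioning set.
  P3: blocked at fork node Z4 ∈ conditioning set.
  P4: blocked at fork node Z4 ∈ conditioning set.
{Z4, Z6} contains no descendant of Z8 and blocks every backdoor path.
Every element of {Z4, Z6} is needed (dropping Z4 leaves P4 open; dropping Z6 leaves P2 open), so no proper subset is valid.
Among all size-2 subsets of the eligible variables, only {Z4, Z6} blocks every backdoor path, so it is the unique smallest valid adjustment set.

{Z4, Z6}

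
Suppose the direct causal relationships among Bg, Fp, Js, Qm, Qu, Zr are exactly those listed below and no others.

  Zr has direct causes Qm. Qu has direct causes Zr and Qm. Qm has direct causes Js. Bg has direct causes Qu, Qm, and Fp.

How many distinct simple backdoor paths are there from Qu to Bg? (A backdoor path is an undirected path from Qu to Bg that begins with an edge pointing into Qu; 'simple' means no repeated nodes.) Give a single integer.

2

A backdoor path from Qu to Bg is any simple undirected path whose first edge points into Qu (i.e. leaves Qu via a parent).
Parents of Qu: {Qm, Zr}.
Enumerating:
  P1: Qu <- Qm -> Bg
  P2: Qu <- Zr <- Qm -> Bg
That exhausts the simple backdoor paths. Count: 2.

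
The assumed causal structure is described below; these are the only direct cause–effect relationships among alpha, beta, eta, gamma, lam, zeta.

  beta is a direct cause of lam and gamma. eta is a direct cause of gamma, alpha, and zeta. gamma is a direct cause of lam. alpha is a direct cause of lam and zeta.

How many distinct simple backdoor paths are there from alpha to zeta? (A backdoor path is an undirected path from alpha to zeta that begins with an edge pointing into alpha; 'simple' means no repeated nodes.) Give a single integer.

A backdoor path from alpha to zeta is any simple undirected path whose first edge points into alpha (i.e. leaves alpha via a parent).
Parents of alpha: {eta}.
Enumerating:
  P1: alpha <- eta -> zeta
That exhausts the simple backdoor paths. Count: 1.

1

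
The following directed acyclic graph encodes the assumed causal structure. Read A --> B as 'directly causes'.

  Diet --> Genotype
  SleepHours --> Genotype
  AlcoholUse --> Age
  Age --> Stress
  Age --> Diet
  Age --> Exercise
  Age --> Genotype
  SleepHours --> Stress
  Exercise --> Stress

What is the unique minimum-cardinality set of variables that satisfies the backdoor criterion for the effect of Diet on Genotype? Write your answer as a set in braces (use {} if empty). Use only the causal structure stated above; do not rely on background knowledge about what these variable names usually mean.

{Age}

Variables eligible for adjustment (non-descendants of Diet, excluding Diet and Genotype): {Age, AlcoholUse, Exercise, SleepHours, Stress}.
Backdoor paths from Diet to Genotype:
  P1: Diet <- Age -> Exercise -> Stress <- SleepHours -> Genotype
  P2: Diet <- Age -> Stress <- SleepHours -> Genotype
  P3: Diet <- Age -> Genotype
The empty set is not sufficient: P3 (Diet <- Age -> Genotype) has no collider blocking it and no conditioned non-collider, so it is open.
Try {Age}:
  P1: blocked at fork node Age ∈ conditioning set.
  P2: blocked at fork node Age ∈ conditioning set.
  P3: blocked at fork node Age ∈ conditioning set.
{Age} contains no descendant of Diet and blocks every backdoor path.
No other singleton works — e.g. {AlcoholUse} leaves P3 open — so {Age} is the unique smallest valid adjustment set.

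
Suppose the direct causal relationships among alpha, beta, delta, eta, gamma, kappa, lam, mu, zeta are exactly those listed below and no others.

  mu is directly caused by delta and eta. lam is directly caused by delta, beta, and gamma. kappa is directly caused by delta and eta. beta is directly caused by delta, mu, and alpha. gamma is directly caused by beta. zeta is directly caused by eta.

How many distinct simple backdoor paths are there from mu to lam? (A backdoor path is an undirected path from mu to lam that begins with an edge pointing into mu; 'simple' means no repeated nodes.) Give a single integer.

A backdoor path from mu to lam is any simple undirected path whose first edge points into mu (i.e. leaves mu via a parent).
Parents of mu: {delta, eta}.
Enumerating:
  P1: mu <- eta -> kappa <- delta -> beta -> gamma -> lam
  P2: mu <- eta -> kappa <- delta -> beta -> lam
  P3: mu <- eta -> kappa <- delta -> lam
  P4: mu <- delta -> beta -> gamma -> lam
  P5: mu <- delta -> beta -> lam
  P6: mu <- delta -> lam
That exhausts the simple backdoor paths. Count: 6.

6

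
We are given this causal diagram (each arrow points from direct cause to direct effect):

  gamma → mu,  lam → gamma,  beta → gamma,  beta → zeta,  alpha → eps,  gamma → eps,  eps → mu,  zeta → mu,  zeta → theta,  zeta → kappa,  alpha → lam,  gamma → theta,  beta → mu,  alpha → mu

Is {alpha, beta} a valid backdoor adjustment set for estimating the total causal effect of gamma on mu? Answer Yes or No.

Backdoor paths from gamma to mu (paths whose first edge points into gamma):
  P1: gamma <- lam <- alpha -> eps -> mu
  P2: gamma <- lam <- alpha -> mu
  P3: gamma <- beta -> zeta -> mu
  P4: gamma <- beta -> mu
Condition 1 (no descendant of gamma in the set): holds — descendants of gamma are {eps, mu, theta}; none are in {alpha, beta}.
Condition 2 (every backdoor path blocked by {alpha, beta}):
  P1: blocked at fork node alpha ∈ conditioning set.
  P2: blocked at fork node alpha ∈ conditioning set.
  P3: blocked at fork node beta ∈ conditioning set.
  P4: blocked at fork node beta ∈ conditioning set.
{alpha, beta} satisfies the backdoor criterion.

Yes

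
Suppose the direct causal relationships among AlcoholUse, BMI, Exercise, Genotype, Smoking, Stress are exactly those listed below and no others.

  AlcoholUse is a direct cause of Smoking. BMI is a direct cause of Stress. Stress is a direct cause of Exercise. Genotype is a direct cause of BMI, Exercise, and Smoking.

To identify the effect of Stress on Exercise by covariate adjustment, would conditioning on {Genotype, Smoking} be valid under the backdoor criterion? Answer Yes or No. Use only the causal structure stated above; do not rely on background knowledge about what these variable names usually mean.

Yes

Backdoor paths from Stress to Exercise (paths whose first edge points into Stress):
  P1: Stress <- BMI <- Genotype -> Exercise
Condition 1 (no descendant of Stress in the set): holds — descendants of Stress are {Exercise}; none are in {Genotype, Smoking}.
Condition 2 (every backdoor path blocked by {Genotype, Smoking}):
  P1: blocked at fork node Genotype ∈ conditioning set.
{Genotype, Smoking} satisfies the backdoor criterion.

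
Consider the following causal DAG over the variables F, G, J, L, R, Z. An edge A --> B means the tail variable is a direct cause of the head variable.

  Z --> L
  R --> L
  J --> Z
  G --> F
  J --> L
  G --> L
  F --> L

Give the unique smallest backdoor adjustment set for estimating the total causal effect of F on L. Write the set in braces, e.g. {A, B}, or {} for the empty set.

Variables eligible for adjustment (non-descendants of F, excluding F and L): {G, J, R, Z}.
Backdoor paths from F to L:
  P1: F <- G -> L
The empty set is not sufficient: P1 (F <- G -> L) has no collider blocking it and no conditioned non-collider, so it is open.
Try {G}:
  P1: blocked at fork node G ∈ conditioning set.
{G} contains no descendant of F and blocks every backdoor path.
No other singleton works — e.g. {J} leaves P1 open — so {G} is the unique smallest valid adjustment set.

{G}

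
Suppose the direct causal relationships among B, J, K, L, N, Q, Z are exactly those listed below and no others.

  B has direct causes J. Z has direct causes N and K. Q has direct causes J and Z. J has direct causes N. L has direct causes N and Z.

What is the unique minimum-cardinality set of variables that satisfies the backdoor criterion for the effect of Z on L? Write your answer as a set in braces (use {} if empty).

Variables eligible for adjustment (non-descendants of Z, excluding Z and L): {B, J, K, N}.
Backdoor paths from Z to L:
  P1: Z <- N -> L
The empty set is not sufficient: P1 (Z <- N -> L) has no collider blocking it and no conditioned non-collider, so it is open.
Try {N}:
  P1: blocked at fork node N ∈ conditioning set.
{N} contains no descendant of Z and blocks every backdoor path.
No other singleton works — e.g. {K} leaves P1 open — so {N} is the unique smallest valid adjustment set.

{N}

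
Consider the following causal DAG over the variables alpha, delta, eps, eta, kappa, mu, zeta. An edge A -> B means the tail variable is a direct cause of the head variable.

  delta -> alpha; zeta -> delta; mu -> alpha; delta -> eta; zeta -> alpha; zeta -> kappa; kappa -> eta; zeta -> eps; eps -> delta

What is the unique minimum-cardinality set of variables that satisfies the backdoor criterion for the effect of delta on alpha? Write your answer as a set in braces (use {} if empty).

Variables eligible for adjustment (non-descendants of delta, excluding delta and alpha): {eps, kappa, mu, zeta}.
Backdoor paths from delta to alpha:
  P1: delta <- zeta -> alpha
  P2: delta <- eps <- zeta -> alpha
The empty set is not sufficient: P1 (delta <- zeta -> alpha) has no collider blocking it and no conditioned non-collider, so it is open.
Try {zeta}:
  P1: blocked at fork node zeta ∈ conditioning set.
  P2: blocked at fork node zeta ∈ conditioning set.
{zeta} contains no descendant of delta and blocks every backdoor path.
No other singleton works — e.g. {kappa} leaves P1 open — so {zeta} is the unique smallest valid adjustment set.

{zeta}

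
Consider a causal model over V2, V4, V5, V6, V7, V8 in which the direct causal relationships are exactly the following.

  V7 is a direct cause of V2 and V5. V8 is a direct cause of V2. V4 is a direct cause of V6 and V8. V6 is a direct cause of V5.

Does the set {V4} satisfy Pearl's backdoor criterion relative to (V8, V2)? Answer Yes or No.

Yes

Backdoor paths from V8 to V2 (paths whose first edge points into V8):
  P1: V8 <- V4 -> V6 -> V5 <- V7 -> V2
Condition 1 (no descendant of V8 in the set): holds — descendants of V8 are {V2}; none are in {V4}.
Condition 2 (every backdoor path blocked by {V4}):
  P1: blocked at fork node V4 ∈ conditioning set.
{V4} satisfies the backdoor criterion.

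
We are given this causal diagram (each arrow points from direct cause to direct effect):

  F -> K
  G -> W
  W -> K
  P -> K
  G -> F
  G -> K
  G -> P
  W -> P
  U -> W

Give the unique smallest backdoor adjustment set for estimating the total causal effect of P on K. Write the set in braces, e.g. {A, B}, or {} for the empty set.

{G, W}

Variables eligible for adjustment (non-descendants of P, excluding P and K): {F, G, U, W}.
Backdoor paths from P to K:
  P1: P <- G -> W -> K
  P2: P <- G -> F -> K
  P3: P <- G -> K
  P4: P <- W <- G -> F -> K
  P5: P <- W <- G -> K
  P6: P <- W -> K
The empty set is not sufficient: P1 (P <- G -> W -> K) has no collider blocking it and no conditioned non-collider, so it is open.
Try {G, W}:
  P1: blocked at fork node G ∈ conditioning set.
  P2: blocked at fork node G ∈ conditioning set.
  P3: blocked at fork node G ∈ conditioning set.
  P4: blocked at chain node W ∈ conditioning set.
  P5: blocked at chain node W ∈ conditioning set.
  P6: blocked at fork node W ∈ conditioning set.
{G, W} contains no descendant of P and blocks every backdoor path.
Every element of {G, W} is needed (dropping G leaves P2 open; dropping W leaves P6 open), so no proper subset is valid.
Among all size-2 subsets of the eligible variables, only {G, W} blocks every backdoor path, so it is the unique smallest valid adjustment set.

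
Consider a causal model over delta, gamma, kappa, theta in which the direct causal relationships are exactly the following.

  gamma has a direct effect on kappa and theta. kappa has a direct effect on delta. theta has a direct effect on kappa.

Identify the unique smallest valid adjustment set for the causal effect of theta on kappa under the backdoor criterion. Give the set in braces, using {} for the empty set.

{gamma}

Variables eligible for adjustment (non-descendants of theta, excluding theta and kappa): {gamma}.
Backdoor paths from theta to kappa:
  P1: theta <- gamma -> kappa
The empty set is not sufficient: P1 (theta <- gamma -> kappa) has no collider blocking it and no conditioned non-collider, so it is open.
Try {gamma}:
  P1: blocked at fork node gamma ∈ conditioning set.
{gamma} contains no descendant of theta and blocks every backdoor path.
{gamma} is the unique smallest valid adjustment set.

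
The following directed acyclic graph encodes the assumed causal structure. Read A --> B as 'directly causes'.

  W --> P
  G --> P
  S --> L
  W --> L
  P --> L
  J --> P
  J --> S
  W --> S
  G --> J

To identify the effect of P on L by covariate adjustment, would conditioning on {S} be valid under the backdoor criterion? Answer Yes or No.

Backdoor paths from P to L (paths whose first edge points into P):
  P1: P <- W -> S -> L
  P2: P <- W -> L
  P3: P <- G -> J -> S <- W -> L
  P4: P <- G -> J -> S -> L
  P5: P <- J -> S <- W -> L
  P6: P <- J -> S -> L
Condition 1 (no descendant of P in the set): holds — descendants of P are {L}; none are in {S}.
Condition 2 (every backdoor path blocked by {S}):
  P1: blocked at chain node S ∈ conditioning set.
  P2: open — no interior node is in the conditioning set.
  P3: open — collider(s) S are conditioned on (or have a conditioned descendant) and no non-collider on the path is in the set.
  P4: blocked at chain node S ∈ conditioning set.
  P5: open — collider(s) S are conditioned on (or have a conditioned descendant) and no non-collider on the path is in the set.
  P6: blocked at chain node S ∈ conditioning set.
{S} does not satisfy the backdoor criterion.

No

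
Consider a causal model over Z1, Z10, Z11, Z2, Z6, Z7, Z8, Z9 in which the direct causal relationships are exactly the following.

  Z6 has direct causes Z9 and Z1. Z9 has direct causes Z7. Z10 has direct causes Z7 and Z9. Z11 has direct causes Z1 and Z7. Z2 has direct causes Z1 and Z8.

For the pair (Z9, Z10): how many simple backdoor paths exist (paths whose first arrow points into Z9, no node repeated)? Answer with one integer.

1

A backdoor path from Z9 to Z10 is any simple undirected path whose first edge points into Z9 (i.e. leaves Z9 via a parent).
Parents of Z9: {Z7}.
Enumerating:
  P1: Z9 <- Z7 -> Z10
That exhausts the simple backdoor paths. Count: 1.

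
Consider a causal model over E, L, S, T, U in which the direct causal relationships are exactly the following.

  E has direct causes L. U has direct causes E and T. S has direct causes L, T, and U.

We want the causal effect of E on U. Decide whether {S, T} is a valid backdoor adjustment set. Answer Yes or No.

Backdoor paths from E to U (paths whose first edge points into E):
  P1: E <- L -> S <- T -> U
  P2: E <- L -> S <- U
Condition 1 (no descendant of E in the set): FAILS — S is a descendant of E.
Condition 2 (every backdoor path blocked by {S, T}):
  P1: blocked at fork node T ∈ conditioning set.
  P2: open — collider(s) S are conditioned on (or have a conditioned descendant) and no non-collider on the path is in the set.
{S, T} does not satisfy the backdoor criterion.

No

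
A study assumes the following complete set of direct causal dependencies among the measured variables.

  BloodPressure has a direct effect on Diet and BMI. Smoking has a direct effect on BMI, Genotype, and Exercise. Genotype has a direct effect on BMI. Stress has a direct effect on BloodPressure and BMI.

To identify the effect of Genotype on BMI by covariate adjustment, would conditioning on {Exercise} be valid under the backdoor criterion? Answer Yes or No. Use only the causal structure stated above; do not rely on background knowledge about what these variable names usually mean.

No

Backdoor paths from Genotype to BMI (paths whose first edge points into Genotype):
  P1: Genotype <- Smoking -> BMI
Condition 1 (no descendant of Genotype in the set): holds — descendants of Genotype are {BMI}; none are in {Exercise}.
Condition 2 (every backdoor path blocked by {Exercise}):
  P1: open — no interior node is in the conditioning set.
{Exercise} does not satisfy the backdoor criterion.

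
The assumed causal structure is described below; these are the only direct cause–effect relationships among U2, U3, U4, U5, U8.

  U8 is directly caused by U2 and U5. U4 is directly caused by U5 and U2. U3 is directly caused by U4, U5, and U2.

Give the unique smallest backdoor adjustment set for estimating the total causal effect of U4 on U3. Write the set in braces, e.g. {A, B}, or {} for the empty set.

Variables eligible for adjustment (non-descendants of U4, excluding U4 and U3): {U2, U5, U8}.
Backdoor paths from U4 to U3:
  P1: U4 <- U5 -> U3
  P2: U4 <- U5 -> U8 <- U2 -> U3
  P3: U4 <- U2 -> U3
  P4: U4 <- U2 -> U8 <- U5 -> U3
The empty set is not sufficient: P1 (U4 <- U5 -> U3) has no collider blocking it and no conditioned non-collider, so it is open.
Try {U2, U5}:
  P1: blocked at fork node U5 ∈ conditioning set.
  P2: blocked at fork node U5 ∈ conditioning set.
  P3: blocked at fork node U2 ∈ conditioning set.
  P4: blocked at fork node U2 ∈ conditioning set.
{U2, U5} contains no descendant of U4 and blocks every backdoor path.
Every element of {U2, U5} is needed (dropping U2 leaves P3 open; dropping U5 leaves P1 open), so no proper subset is valid.
Among all size-2 subsets of the eligible variables, only {U2, U5} blocks every backdoor path, so it is the unique smallest valid adjustment set.

{U2, U5}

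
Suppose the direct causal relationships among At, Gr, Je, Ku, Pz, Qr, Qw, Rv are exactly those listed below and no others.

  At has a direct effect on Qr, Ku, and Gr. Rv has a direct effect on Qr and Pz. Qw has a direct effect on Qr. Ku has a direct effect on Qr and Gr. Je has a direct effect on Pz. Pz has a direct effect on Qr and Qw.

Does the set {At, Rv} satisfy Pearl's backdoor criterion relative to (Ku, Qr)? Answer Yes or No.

Yes

Backdoor paths from Ku to Qr (paths whose first edge points into Ku):
  P1: Ku <- At -> Qr
Condition 1 (no descendant of Ku in the set): holds — descendants of Ku are {Gr, Qr}; none are in {At, Rv}.
Condition 2 (every backdoor path blocked by {At, Rv}):
  P1: blocked at fork node At ∈ conditioning set.
{At, Rv} satisfies the backdoor criterion.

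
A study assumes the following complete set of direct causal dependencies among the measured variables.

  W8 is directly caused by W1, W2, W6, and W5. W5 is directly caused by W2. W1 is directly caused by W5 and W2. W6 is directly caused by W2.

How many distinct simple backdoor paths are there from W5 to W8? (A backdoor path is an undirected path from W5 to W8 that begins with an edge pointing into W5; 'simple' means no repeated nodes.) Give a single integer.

A backdoor path from W5 to W8 is any simple undirected path whose first edge points into W5 (i.e. leaves W5 via a parent).
Parents of W5: {W2}.
Enumerating:
  P1: W5 <- W2 -> W1 -> W8
  P2: W5 <- W2 -> W6 -> W8
  P3: W5 <- W2 -> W8
That exhausts the simple backdoor paths. Count: 3.

3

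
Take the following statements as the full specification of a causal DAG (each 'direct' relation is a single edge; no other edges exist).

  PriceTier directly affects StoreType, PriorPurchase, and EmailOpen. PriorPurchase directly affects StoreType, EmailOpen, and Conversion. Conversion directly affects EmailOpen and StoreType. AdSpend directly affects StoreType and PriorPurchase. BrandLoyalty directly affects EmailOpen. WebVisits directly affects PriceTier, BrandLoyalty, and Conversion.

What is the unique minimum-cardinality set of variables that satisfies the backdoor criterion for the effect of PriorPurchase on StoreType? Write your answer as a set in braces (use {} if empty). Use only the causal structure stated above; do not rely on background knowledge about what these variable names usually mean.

{AdSpend, PriceTier}

Variables eligible for adjustment (non-descendants of PriorPurchase, excluding PriorPurchase and StoreType): {AdSpend, BrandLoyalty, PriceTier, WebVisits}.
Backdoor paths from PriorPurchase to StoreType:
  P1: PriorPurchase <- AdSpend -> StoreType
  P2: PriorPurchase <- PriceTier <- WebVisits -> BrandLoyalty -> EmailOpen <- Conversion -> StoreType
  P3: PriorPurchase <- PriceTier <- WebVisits -> Conversion -> StoreType
  P4: PriorPurchase <- PriceTier -> StoreType
  P5: PriorPurchase <- PriceTier -> EmailOpen <- BrandLoyalty <- WebVisits -> Conversion -> StoreType
  P6: PriorPurchase <- PriceTier -> EmailOpen <- Conversion -> StoreType
The empty set is not sufficient: P1 (PriorPurchase <- AdSpend -> StoreType) has no collider blocking it and no conditioned non-collider, so it is open.
Try {AdSpend, PriceTier}:
  P1: blocked at fork node AdSpend ∈ conditioning set.
  P2: blocked at chain node PriceTier ∈ conditioning set.
  P3: blocked at chain node PriceTier ∈ conditioning set.
  P4: blocked at fork node PriceTier ∈ conditioning set.
  P5: blocked at fork node PriceTier ∈ conditioning set.
  P6: blocked at fork node PriceTier ∈ conditioning set.
{AdSpend, PriceTier} contains no descendant of PriorPurchase and blocks every backdoor path.
Every element of {AdSpend, PriceTier} is needed (dropping AdSpend leaves P1 open; dropping PriceTier leaves P3 open), so no proper subset is valid.
Among all size-2 subsets of the eligible variables, only {AdSpend, PriceTier} blocks every backdoor path, so it is the unique smallest valid adjustment set.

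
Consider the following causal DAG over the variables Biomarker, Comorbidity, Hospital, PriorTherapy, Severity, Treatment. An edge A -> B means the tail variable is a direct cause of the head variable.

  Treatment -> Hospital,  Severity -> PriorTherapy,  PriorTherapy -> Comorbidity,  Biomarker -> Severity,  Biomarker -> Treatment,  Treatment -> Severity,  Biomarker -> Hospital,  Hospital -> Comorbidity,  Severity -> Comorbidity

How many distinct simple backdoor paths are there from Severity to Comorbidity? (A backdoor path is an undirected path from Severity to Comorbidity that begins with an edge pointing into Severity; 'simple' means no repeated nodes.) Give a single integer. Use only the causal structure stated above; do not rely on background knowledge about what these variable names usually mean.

A backdoor path from Severity to Comorbidity is any simple undirected path whose first edge points into Severity (i.e. leaves Severity via a parent).
Parents of Severity: {Biomarker, Treatment}.
Enumerating:
  P1: Severity <- Biomarker -> Treatment -> Hospital -> Comorbidity
  P2: Severity <- Biomarker -> Hospital -> Comorbidity
  P3: Severity <- Treatment <- Biomarker -> Hospital -> Comorbidity
  P4: Severity <- Treatment -> Hospital -> Comorbidity
That exhausts the simple backdoor paths. Count: 4.

4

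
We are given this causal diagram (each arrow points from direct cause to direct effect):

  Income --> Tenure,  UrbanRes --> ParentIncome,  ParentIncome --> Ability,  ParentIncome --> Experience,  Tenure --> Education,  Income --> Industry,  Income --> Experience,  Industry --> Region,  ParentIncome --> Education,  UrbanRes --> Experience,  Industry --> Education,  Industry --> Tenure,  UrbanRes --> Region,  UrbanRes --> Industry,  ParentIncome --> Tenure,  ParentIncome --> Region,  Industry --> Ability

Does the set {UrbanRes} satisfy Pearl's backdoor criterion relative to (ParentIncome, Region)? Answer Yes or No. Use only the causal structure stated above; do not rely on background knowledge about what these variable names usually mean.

Yes

Backdoor paths from ParentIncome to Region (paths whose first edge points into ParentIncome):
  P1: ParentIncome <- UrbanRes -> Industry -> Region
  P2: ParentIncome <- UrbanRes -> Experience <- Income -> Industry -> Region
  P3: ParentIncome <- UrbanRes -> Experience <- Income -> Tenure <- Industry -> Region
  P4: ParentIncome <- UrbanRes -> Experience <- Income -> Tenure -> Education <- Industry -> Region
  P5: ParentIncome <- UrbanRes -> Region
Condition 1 (no descendant of ParentIncome in the set): holds — descendants of ParentIncome are {Ability, Education, Experience, Region, Tenure}; none are in {UrbanRes}.
Condition 2 (every backdoor path blocked by {UrbanRes}):
  P1: blocked at fork node UrbanRes ∈ conditioning set.
  P2: blocked at fork node UrbanRes ∈ conditioning set.
  P3: blocked at fork node UrbanRes ∈ conditioning set.
  P4: blocked at fork node UrbanRes ∈ conditioning set.
  P5: blocked at fork node UrbanRes ∈ conditioning set.
{UrbanRes} satisfies the backdoor criterion.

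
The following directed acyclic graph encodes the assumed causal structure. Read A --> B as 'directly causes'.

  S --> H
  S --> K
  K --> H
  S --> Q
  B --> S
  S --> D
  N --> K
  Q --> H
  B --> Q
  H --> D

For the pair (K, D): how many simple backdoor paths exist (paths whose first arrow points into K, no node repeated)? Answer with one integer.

4

A backdoor path from K to D is any simple undirected path whose first edge points into K (i.e. leaves K via a parent).
Parents of K: {N, S}.
Enumerating:
  P1: K <- S <- B -> Q -> H -> D
  P2: K <- S -> Q -> H -> D
  P3: K <- S -> H -> D
  P4: K <- S -> D
That exhausts the simple backdoor paths. Count: 4.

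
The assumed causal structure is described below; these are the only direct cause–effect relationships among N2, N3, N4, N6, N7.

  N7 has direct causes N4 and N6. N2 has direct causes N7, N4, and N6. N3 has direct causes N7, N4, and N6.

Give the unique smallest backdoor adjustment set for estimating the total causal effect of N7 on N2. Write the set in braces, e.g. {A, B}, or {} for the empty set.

Variables eligible for adjustment (non-descendants of N7, excluding N7 and N2): {N4, N6}.
Backdoor paths from N7 to N2:
  P1: N7 <- N4 -> N3 <- N6 -> N2
  P2: N7 <- N4 -> N2
  P3: N7 <- N6 -> N3 <- N4 -> N2
  P4: N7 <- N6 -> N2
The empty set is not sufficient: P2 (N7 <- N4 -> N2) has no collider blocking it and no conditioned non-collider, so it is open.
Try {N4, N6}:
  P1: blocked at fork node N4 ∈ conditioning set.
  P2: blocked at fork node N4 ∈ conditioning set.
  P3: blocked at fork node N6 ∈ conditioning set.
  P4: blocked at fork node N6 ∈ conditioning set.
{N4, N6} contains no descendant of N7 and blocks every backdoor path.
Every element of {N4, N6} is needed (dropping N4 leaves P2 open; dropping N6 leaves P4 open), so no proper subset is valid.
Among all size-2 subsets of the eligible variables, only {N4, N6} blocks every backdoor path, so it is the unique smallest valid adjustment set.

{N4, N6}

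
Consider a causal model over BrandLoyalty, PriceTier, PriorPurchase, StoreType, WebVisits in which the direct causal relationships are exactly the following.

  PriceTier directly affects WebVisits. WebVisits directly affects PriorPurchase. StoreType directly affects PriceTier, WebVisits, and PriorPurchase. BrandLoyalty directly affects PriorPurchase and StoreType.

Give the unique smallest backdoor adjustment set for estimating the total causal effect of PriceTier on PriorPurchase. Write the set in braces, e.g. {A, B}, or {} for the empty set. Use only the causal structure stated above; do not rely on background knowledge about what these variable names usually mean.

Variables eligible for adjustment (non-descendants of PriceTier, excluding PriceTier and PriorPurchase): {BrandLoyalty, StoreType}.
Backdoor paths from PriceTier to PriorPurchase:
  P1: PriceTier <- StoreType <- BrandLoyalty -> PriorPurchase
  P2: PriceTier <- StoreType -> WebVisits -> PriorPurchase
  P3: PriceTier <- StoreType -> PriorPurchase
The empty set is not sufficient: P1 (PriceTier <- StoreType <- BrandLoyalty -> PriorPurchase) has no collider blocking it and no conditioned non-collider, so it is open.
Try {StoreType}:
  P1: blocked at chain node StoreType ∈ conditioning set.
  P2: blocked at fork node StoreType ∈ conditioning set.
  P3: blocked at fork node StoreType ∈ conditioning set.
{StoreType} contains no descendant of PriceTier and blocks every backdoor path.
No other singleton works — e.g. {BrandLoyalty} leaves P2 open — so {StoreType} is the unique smallest valid adjustment set.

{StoreType}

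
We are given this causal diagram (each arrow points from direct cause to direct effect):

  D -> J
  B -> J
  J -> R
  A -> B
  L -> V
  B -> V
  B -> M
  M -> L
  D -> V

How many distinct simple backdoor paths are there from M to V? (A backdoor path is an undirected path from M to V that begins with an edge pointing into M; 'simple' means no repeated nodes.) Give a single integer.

2

A backdoor path from M to V is any simple undirected path whose first edge points into M (i.e. leaves M via a parent).
Parents of M: {B}.
Enumerating:
  P1: M <- B -> V
  P2: M <- B -> J <- D -> V
That exhausts the simple backdoor paths. Count: 2.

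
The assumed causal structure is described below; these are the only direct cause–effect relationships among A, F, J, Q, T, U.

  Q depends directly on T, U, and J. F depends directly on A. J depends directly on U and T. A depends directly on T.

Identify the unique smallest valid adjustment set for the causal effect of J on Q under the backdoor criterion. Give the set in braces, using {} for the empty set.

Variables eligible for adjustment (non-descendants of J, excluding J and Q): {A, F, T, U}.
Backdoor paths from J to Q:
  P1: J <- T -> Q
  P2: J <- U -> Q
The empty set is not sufficient: P1 (J <- T -> Q) has no collider blocking it and no conditioned non-collider, so it is open.
Try {T, U}:
  P1: blocked at fork node T ∈ conditioning set.
  P2: blocked at fork node U ∈ conditioning set.
{T, U} contains no descendant of J and blocks every backdoor path.
Every element of {T, U} is needed (dropping T leaves P1 open; dropping U leaves P2 open), so no proper subset is valid.
Among all size-2 subsets of the eligible variables, only {T, U} blocks every backdoor path, so it is the unique smallest valid adjustment set.

{T, U}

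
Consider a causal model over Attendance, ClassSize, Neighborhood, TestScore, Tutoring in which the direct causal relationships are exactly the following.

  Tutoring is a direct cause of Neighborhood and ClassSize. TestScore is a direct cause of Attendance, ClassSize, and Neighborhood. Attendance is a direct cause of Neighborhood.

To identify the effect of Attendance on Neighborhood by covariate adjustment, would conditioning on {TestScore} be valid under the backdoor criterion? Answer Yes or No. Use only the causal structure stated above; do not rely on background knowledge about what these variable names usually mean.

Yes

Backdoor paths from Attendance to Neighborhood (paths whose first edge points into Attendance):
  P1: Attendance <- TestScore -> ClassSize <- Tutoring -> Neighborhood
  P2: Attendance <- TestScore -> Neighborhood
Condition 1 (no descendant of Attendance in the set): holds — descendants of Attendance are {Neighborhood}; none are in {TestScore}.
Condition 2 (every backdoor path blocked by {TestScore}):
  P1: blocked at fork node TestScore ∈ conditioning set.
  P2: blocked at fork node TestScore ∈ conditioning set.
{TestScore} satisfies the backdoor criterion.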